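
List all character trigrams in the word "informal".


Word: "informal" (length 8)
Number of trigrams = 8 - 3 + 1 = 6
  Position 0: "inf"
  Position 1: "nfo"
  Position 2: "for"
  Position 3: "orm"
  Position 4: "rma"
  Position 5: "mal"
Trigrams = "inf", "nfo", "for", "orm", "rma", "mal"


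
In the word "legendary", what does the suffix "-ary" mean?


Suffix: -ary
Example: legendary (legend + -ary)
Meaning = relating to


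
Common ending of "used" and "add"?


Word 1: "used"
Word 2: "add"
Comparing from end:
  Pos -1: 'd' == 'd'
  Pos -2: 'e' != 'd' (stop)
LCS = "d" (length 1)


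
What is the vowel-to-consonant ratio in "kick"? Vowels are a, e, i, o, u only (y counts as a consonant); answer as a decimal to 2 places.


Word: "kick"
Vowels (a,e,i,o,u): 1
Consonants: 3
Ratio = 1/3
= 0.33


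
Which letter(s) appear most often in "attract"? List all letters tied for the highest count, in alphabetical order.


Word: "attract"
Letter counts:
  'a': 2
  'c': 1
  'r': 1
  't': 3
Maximum count = 3
Most frequent = 't' (3 times each)


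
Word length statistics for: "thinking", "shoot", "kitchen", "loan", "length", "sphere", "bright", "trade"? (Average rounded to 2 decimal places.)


Lengths: "thinking"=8, "shoot"=5, "kitchen"=7, "loan"=4, "length"=6, "sphere"=6, "bright"=6, "trade"=5
Sum = 47, Count = 8
Average = 47/8 = 5.88
= avg=5.88, min=4, max=8


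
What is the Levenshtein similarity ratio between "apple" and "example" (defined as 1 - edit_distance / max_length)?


Word 1: "apple" (length 5)
Word 2: "example" (length 7)
One optimal edit sequence:
  1. insert 'e'  (+1)
  2. insert 'x'  (+1)
  3. keep 'a'
  4. substitute 'p' -> 'm'  (+1)
  5. keep 'p'
  6. keep 'l'
  7. keep 'e'
Edit distance = 3
Max length = max(5, 7) = 7
Similarity = 1 - 3/7
= 0.5714


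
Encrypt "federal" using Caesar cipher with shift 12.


Word: "federal"
Shift: 12
Each letter → (letter + shift) mod 26:
  'f' (5) + 12 = 17 → 'r'
  'e' (4) + 12 = 16 → 'q'
  'd' (3) + 12 = 15 → 'p'
  'e' (4) + 12 = 16 → 'q'
  'r' (17) + 12 = 3 → 'd'
  'a' (0) + 12 = 12 → 'm'
  'l' (11) + 12 = 23 → 'x'
Result = "rqpqdmx"


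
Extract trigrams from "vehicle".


Word: "vehicle" (length 7)
Number of trigrams = 7 - 3 + 1 = 5
  Position 0: "veh"
  Position 1: "ehi"
  Position 2: "hic"
  Position 3: "icl"
  Position 4: "cle"
Trigrams = "veh", "ehi", "hic", "icl", "cle"


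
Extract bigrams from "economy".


Word: "economy" (length 7)
Number of bigrams = 7 - 2 + 1 = 6
  Position 0: "ec"
  Position 1: "co"
  Position 2: "on"
  Position 3: "no"
  Position 4: "om"
  Position 5: "my"
Bigrams = "ec", "co", "on", "no", "om", "my"


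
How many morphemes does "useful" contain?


Word: "useful"
Morphemes: use | -ful
Each morpheme carries meaning
= 2 morphemes


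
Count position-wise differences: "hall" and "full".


Comparing character by character (same length = 4):
  Pos 0: 'h' vs 'f' !=
  Pos 1: 'a' vs 'u' !=
  Pos 2: 'l' vs 'l' =
  Pos 3: 'l' vs 'l' =
Hamming distance = 2


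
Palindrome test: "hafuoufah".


Word: "hafuoufah"
Reversed: "hafuoufah"
Forward == Backward? hafuoufah == hafuoufah
Palindrome = Yes


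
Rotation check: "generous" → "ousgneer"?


Word: "generous", Candidate: "ousgneer"
Method: check if candidate is substring of word+word
"generousgenerous" contains "ousgneer"? No
Is rotation = No


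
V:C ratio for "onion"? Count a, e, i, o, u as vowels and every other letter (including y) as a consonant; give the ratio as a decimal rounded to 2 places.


Word: "onion"
Vowels (a,e,i,o,u): 3
Consonants: 2
Ratio = 3/2
= 1.50


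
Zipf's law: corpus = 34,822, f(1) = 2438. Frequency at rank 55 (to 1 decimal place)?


Zipf's law: f(r) = f(1) / r
f(1) = 2438
f(55) = 2438 / 55
= 44.3 occurrences


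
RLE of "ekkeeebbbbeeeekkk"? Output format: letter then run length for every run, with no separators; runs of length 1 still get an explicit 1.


String: "ekkeeebbbbeeeekkk"
Scanning for consecutive runs:
  'e' x 1
  'k' x 2
  'e' x 3
  'b' x 4
  'e' x 4
  'k' x 3
RLE = "e1k2e3b4e4k3"


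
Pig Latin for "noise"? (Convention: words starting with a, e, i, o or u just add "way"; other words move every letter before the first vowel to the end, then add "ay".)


Word: "noise"
Starts with consonant(s) → move to end, add 'ay'
Consonant cluster: "n"
Pig Latin = "oisenay"


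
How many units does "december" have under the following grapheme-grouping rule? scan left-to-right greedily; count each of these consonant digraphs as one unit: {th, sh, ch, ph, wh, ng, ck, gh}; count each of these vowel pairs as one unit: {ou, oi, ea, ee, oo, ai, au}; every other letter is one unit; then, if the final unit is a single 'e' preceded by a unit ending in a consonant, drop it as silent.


Word: "december" (8 letters)
Left-to-right scan:
  (1) 'd' (letter)
  (2) 'e' (letter)
  (3) 'c' (letter)
  (4) 'e' (letter)
  (5) 'm' (letter)
  (6) 'b' (letter)
  (7) 'e' (letter)
  (8) 'r' (letter)
Units from scan: 8
Sound units = 8 units


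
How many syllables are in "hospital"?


Word: "hospital"
Syllable breakdown: hos · pi · tal
Counting: 3 parts
= 3 syllables


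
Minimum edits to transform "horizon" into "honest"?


Word 1: "horizon" (length 7)
Word 2: "honest" (length 6)
One optimal edit sequence (insert/delete/substitute each cost 1):
  1. keep 'h'
  2. keep 'o'
  3. delete 'r'  (+1)
  4. substitute 'i' -> 'n'  (+1)
  5. substitute 'z' -> 'e'  (+1)
  6. substitute 'o' -> 's'  (+1)
  7. substitute 'n' -> 't'  (+1)
Total edit operations: 5
Edit distance = 5


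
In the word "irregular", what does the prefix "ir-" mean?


Prefix: ir-
Example: irregular (ir- + regular)
Meaning = not


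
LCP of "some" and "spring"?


Word 1: "some"
Word 2: "spring"
Comparing from start:
  Pos 0: 's' == 's'
  Pos 1: 'o' != 'p' (stop)
LCP = "s" (length 1)


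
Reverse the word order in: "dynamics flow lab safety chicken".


Original: "dynamics flow lab safety chicken"
Words (1..n): dynamics | flow | lab | safety | chicken
Reversed (n..1): chicken | safety | lab | flow | dynamics
Result = "chicken safety lab flow dynamics"


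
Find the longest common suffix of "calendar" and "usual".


Word 1: "calendar"
Word 2: "usual"
Comparing from end:
  Pos -1: 'r' != 'l' (stop)
LCS = "" (length 0)


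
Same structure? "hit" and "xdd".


Pattern of "hit": [0, 1, 2]
Pattern of "xdd": [0, 1, 1]
Patterns do not match
Same pattern = No


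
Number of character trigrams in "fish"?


Word: "fish" (length 4)
Number of 3-grams = length - 3 + 1 = 4 - 3 + 1
= 2


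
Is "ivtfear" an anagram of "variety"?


Word 1: "variety" → sorted: aeirtvy
Word 2: "ivtfear" → sorted: aefirtv
Same letters? aeirtvy != aefirtv
Anagram = No


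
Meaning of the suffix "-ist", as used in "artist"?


Suffix: -ist
Example: artist (art + -ist)
Meaning = one who practices


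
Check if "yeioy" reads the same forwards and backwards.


Word: "yeioy"
Reversed: "yoiey"
Forward == Backward? yeioy != yoiey
Palindrome = No


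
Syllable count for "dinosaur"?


Word: "dinosaur"
Syllable breakdown: di-no-saur
Counting: 3 parts
= 3 syllables


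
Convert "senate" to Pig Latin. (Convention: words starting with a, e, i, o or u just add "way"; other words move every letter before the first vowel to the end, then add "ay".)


Word: "senate"
Starts with consonant(s) → move to end, add 'ay'
Consonant cluster: "s"
Pig Latin = "enatesay"


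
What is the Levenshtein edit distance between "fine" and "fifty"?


Word 1: "fine" (length 4)
Word 2: "fifty" (length 5)
One optimal edit sequence (insert/delete/substitute each cost 1):
  1. keep 'f'
  2. keep 'i'
  3. insert 'f'  (+1)
  4. substitute 'n' -> 't'  (+1)
  5. substitute 'e' -> 'y'  (+1)
Total edit operations: 3
Edit distance = 3


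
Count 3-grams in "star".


Word: "star" (length 4)
Number of 3-grams = length - 3 + 1 = 4 - 3 + 1
= 2


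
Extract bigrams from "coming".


Word: "coming" (length 6)
Number of bigrams = 6 - 2 + 1 = 5
  Position 0: "co"
  Position 1: "om"
  Position 2: "mi"
  Position 3: "in"
  Position 4: "ng"
Bigrams = "co", "om", "mi", "in", "ng"


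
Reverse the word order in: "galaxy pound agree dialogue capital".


Original: "galaxy pound agree dialogue capital"
Words (1..n): galaxy | pound | agree | dialogue | capital
Reversed (n..1): capital | dialogue | agree | pound | galaxy
Result = "capital dialogue agree pound galaxy"


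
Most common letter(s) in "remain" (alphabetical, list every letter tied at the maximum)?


Word: "remain"
Letter counts:
  'a': 1
  'e': 1
  'i': 1
  'm': 1
  'n': 1
  'r': 1
Maximum count = 1
Most frequent = 'a', 'e', 'i', 'm', 'n', 'r' (1 time each)


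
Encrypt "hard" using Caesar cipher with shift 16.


Word: "hard"
Shift: 16
Each letter → (letter + shift) mod 26:
  'h' (7) + 16 = 23 → 'x'
  'a' (0) + 16 = 16 → 'q'
  'r' (17) + 16 = 7 → 'h'
  'd' (3) + 16 = 19 → 't'
Result = "xqht"


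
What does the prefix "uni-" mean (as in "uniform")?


Prefix: uni-
Example: uniform (uni- + form)
Meaning = one


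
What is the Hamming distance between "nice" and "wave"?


Comparing character by character (same length = 4):
  Pos 0: 'n' vs 'w' !=
  Pos 1: 'i' vs 'a' !=
  Pos 2: 'c' vs 'v' !=
  Pos 3: 'e' vs 'e' =
Hamming distance = 3


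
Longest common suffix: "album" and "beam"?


Word 1: "album"
Word 2: "beam"
Comparing from end:
  Pos -1: 'm' == 'm'
  Pos -2: 'u' != 'a' (stop)
LCS = "m" (length 1)


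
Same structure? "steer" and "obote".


Pattern of "steer": [0, 1, 2, 2, 3]
Pattern of "obote": [0, 1, 0, 2, 3]
Patterns do not match
Same pattern = No


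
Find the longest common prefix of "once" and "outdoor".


Word 1: "once"
Word 2: "outdoor"
Comparing from start:
  Pos 0: 'o' == 'o'
  Pos 1: 'n' != 'u' (stop)
LCP = "o" (length 1)


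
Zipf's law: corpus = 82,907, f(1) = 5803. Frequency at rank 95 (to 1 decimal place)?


Zipf's law: f(r) = f(1) / r
f(1) = 5803
f(95) = 5803 / 95
= 61.1 occurrences


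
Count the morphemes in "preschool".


Word: "preschool"
Morphemes: pre- | school
Each morpheme carries meaning
= 2 morphemes


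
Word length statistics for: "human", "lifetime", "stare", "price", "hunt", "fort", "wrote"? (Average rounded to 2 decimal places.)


Lengths: "human"=5, "lifetime"=8, "stare"=5, "price"=5, "hunt"=4, "fort"=4, "wrote"=5
Sum = 36, Count = 7
Average = 36/7 = 5.14
= avg=5.14, min=4, max=8


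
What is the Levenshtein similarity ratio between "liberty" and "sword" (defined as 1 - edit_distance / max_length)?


Word 1: "liberty" (length 7)
Word 2: "sword" (length 5)
One optimal edit sequence:
  1. delete 'l'  (+1)
  2. substitute 'i' -> 's'  (+1)
  3. substitute 'b' -> 'w'  (+1)
  4. substitute 'e' -> 'o'  (+1)
  5. keep 'r'
  6. delete 't'  (+1)
  7. substitute 'y' -> 'd'  (+1)
Edit distance = 6
Max length = max(7, 5) = 7
Similarity = 1 - 6/7
= 0.1429


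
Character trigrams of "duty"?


Word: "duty" (length 4)
Number of trigrams = 4 - 3 + 1 = 2
  Position 0: "dut"
  Position 1: "uty"
Trigrams = "dut", "uty"


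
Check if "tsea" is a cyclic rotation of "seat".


Word: "seat", Candidate: "tsea"
Method: check if candidate is substring of word+word
"seatseat" contains "tsea"? Yes
Is rotation = Yes


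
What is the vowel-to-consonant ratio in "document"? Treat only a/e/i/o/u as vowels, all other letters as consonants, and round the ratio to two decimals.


Word: "document"
Vowels (a,e,i,o,u): 3
Consonants: 5
Ratio = 3/5
= 0.60


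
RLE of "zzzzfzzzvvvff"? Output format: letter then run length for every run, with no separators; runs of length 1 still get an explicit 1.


String: "zzzzfzzzvvvff"
Scanning for consecutive runs:
  'z' x 4
  'f' x 1
  'z' x 3
  'v' x 3
  'f' x 2
RLE = "z4f1z3v3f2"


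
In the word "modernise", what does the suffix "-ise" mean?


Suffix: -ise
As in: modernise -> modern + -ise
Meaning = to make


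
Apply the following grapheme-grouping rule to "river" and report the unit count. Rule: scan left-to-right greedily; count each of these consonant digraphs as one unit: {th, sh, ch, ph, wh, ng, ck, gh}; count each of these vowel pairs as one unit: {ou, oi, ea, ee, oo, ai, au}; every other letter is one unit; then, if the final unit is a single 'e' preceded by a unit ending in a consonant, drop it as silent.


Word: "river" (5 letters)
Left-to-right scan:
  1. 'r' (letter)
  2. 'i' (letter)
  3. 'v' (letter)
  4. 'e' (letter)
  5. 'r' (letter)
Units from scan: 5
Sound units = 5 units


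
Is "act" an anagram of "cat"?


Word 1: "cat" → sorted: act
Word 2: "act" → sorted: act
Same letters? act == act
Anagram = Yes


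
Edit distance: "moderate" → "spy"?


Word 1: "moderate" (length 8)
Word 2: "spy" (length 3)
One optimal edit sequence (insert/delete/substitute each cost 1):
  1. delete 'm'  (+1)
  2. delete 'o'  (+1)
  3. delete 'd'  (+1)
  4. delete 'e'  (+1)
  5. delete 'r'  (+1)
  6. substitute 'a' -> 's'  (+1)
  7. substitute 't' -> 'p'  (+1)
  8. substitute 'e' -> 'y'  (+1)
Total edit operations: 8
Edit distance = 8


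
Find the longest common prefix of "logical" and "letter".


Word 1: "logical"
Word 2: "letter"
Comparing from start:
  Pos 0: 'l' == 'l'
  Pos 1: 'o' != 'e' (stop)
LCP = "l" (length 1)


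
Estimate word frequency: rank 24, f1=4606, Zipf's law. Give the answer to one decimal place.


Zipf's law: f(r) = f(1) / r
f(1) = 4606
f(24) = 4606 / 24
= 191.9 occurrences


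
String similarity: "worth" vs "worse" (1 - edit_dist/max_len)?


Word 1: "worth" (length 5)
Word 2: "worse" (length 5)
One optimal edit sequence:
  1. keep 'w'
  2. keep 'o'
  3. keep 'r'
  4. substitute 't' -> 's'  (+1)
  5. substitute 'h' -> 'e'  (+1)
Edit distance = 2
Max length = max(5, 5) = 5
Similarity = 1 - 2/5
= 0.6000


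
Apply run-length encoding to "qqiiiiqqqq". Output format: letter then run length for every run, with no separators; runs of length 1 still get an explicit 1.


String: "qqiiiiqqqq"
Scanning for consecutive runs:
  'q' x 2
  'i' x 4
  'q' x 4
RLE = "q2i4q4"


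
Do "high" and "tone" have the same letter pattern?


Pattern of "high": [0, 1, 2, 0]
Pattern of "tone": [0, 1, 2, 3]
Patterns do not match
Same pattern = No


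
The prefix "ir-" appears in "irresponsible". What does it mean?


Prefix: ir-
Example: irresponsible = ir- + responsible
Meaning = not


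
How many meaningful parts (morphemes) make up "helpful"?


Word: "helpful"
Morphemes: help | -ful
Each morpheme carries meaning
= 2 morphemes


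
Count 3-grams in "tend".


Word: "tend" (length 4)
Number of 3-grams = length - 3 + 1 = 4 - 3 + 1
= 2


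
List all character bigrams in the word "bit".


Word: "bit" (length 3)
Number of bigrams = 3 - 2 + 1 = 2
  Position 0: "bi"
  Position 1: "it"
Bigrams = "bi", "it"


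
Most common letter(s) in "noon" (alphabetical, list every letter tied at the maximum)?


Word: "noon"
Letter counts:
  'n': 2
  'o': 2
Maximum count = 2
Most frequent = 'n', 'o' (2 times each)


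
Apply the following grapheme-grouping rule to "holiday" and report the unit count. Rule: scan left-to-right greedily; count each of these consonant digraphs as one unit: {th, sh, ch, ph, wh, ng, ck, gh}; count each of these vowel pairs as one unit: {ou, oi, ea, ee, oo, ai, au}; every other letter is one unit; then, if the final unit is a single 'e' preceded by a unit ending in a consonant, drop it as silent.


Word: "holiday" (7 letters)
Left-to-right scan:
  (1) 'h' (letter)
  (2) 'o' (letter)
  (3) 'l' (letter)
  (4) 'i' (letter)
  (5) 'd' (letter)
  (6) 'a' (letter)
  (7) 'y' (letter)
Units from scan: 7
Sound units = 7 units


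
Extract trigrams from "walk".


Word: "walk" (length 4)
Number of trigrams = 4 - 3 + 1 = 2
  Position 0: "wal"
  Position 1: "alk"
Trigrams = "wal", "alk"


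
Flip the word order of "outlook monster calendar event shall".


Original: "outlook monster calendar event shall"
Words (1..n): outlook | monster | calendar | event | shall
Reversed (n..1): shall | event | calendar | monster | outlook
Result = "shall event calendar monster outlook"


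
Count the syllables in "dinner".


Word: "dinner"
Syllable breakdown: din | ner
Counting: 2 parts
= 2 syllables


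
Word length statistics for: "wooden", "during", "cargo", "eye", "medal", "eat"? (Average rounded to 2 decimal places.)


Lengths: "wooden"=6, "during"=6, "cargo"=5, "eye"=3, "medal"=5, "eat"=3
Sum = 28, Count = 6
Average = 28/6 = 4.67
= avg=4.67, min=3, max=6


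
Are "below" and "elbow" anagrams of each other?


Word 1: "below" → sorted: below
Word 2: "elbow" → sorted: below
Same letters? below == below
Anagram = Yes


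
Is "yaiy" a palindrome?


Word: "yaiy"
Reversed: "yiay"
Forward == Backward? yaiy != yiay
Palindrome = No


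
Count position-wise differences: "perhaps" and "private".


Comparing character by character (same length = 7):
  Pos 0: 'p' vs 'p' =
  Pos 1: 'e' vs 'r' !=
  Pos 2: 'r' vs 'i' !=
  Pos 3: 'h' vs 'v' !=
  Pos 4: 'a' vs 'a' =
  Pos 5: 'p' vs 't' !=
  Pos 6: 's' vs 'e' !=
Hamming distance = 5


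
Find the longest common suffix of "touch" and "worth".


Word 1: "touch"
Word 2: "worth"
Comparing from end:
  Pos -1: 'h' == 'h'
  Pos -2: 'c' != 't' (stop)
LCS = "h" (length 1)


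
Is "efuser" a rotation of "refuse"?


Word: "refuse", Candidate: "efuser"
Method: check if candidate is substring of word+word
"refuserefuse" contains "efuser"? Yes
Is rotation = Yes


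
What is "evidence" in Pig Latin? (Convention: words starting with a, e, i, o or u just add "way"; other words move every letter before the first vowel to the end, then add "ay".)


Word: "evidence"
Starts with vowel → add 'way'
Pig Latin = "evidenceway"


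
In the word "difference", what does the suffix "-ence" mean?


Suffix: -ence
Example: difference (differ + -ence)
Meaning = state of


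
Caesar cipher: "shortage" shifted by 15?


Word: "shortage"
Shift: 15
Each letter → (letter + shift) mod 26:
  's' (18) + 15 = 7 → 'h'
  'h' (7) + 15 = 22 → 'w'
  'o' (14) + 15 = 3 → 'd'
  'r' (17) + 15 = 6 → 'g'
  't' (19) + 15 = 8 → 'i'
  'a' (0) + 15 = 15 → 'p'
  'g' (6) + 15 = 21 → 'v'
  'e' (4) + 15 = 19 → 't'
Result = "hwdgipvt"


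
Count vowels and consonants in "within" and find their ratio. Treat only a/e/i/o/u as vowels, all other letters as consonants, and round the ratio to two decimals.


Word: "within"
Vowels (a,e,i,o,u): 2
Consonants: 4
Ratio = 2/4
= 0.50


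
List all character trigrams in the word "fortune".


Word: "fortune" (length 7)
Number of trigrams = 7 - 3 + 1 = 5
  Position 0: "for"
  Position 1: "ort"
  Position 2: "rtu"
  Position 3: "tun"
  Position 4: "une"
Trigrams = "for", "ort", "rtu", "tun", "une"


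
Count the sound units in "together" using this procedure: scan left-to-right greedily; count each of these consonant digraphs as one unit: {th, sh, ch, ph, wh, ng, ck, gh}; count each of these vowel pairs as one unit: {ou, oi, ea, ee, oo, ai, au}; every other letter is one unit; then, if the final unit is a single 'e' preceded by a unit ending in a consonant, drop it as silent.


Word: "together" (8 letters)
Left-to-right scan:
  1. 't' (letter)
  2. 'o' (letter)
  3. 'g' (letter)
  4. 'e' (letter)
  5. 'th' (digraph)
  6. 'e' (letter)
  7. 'r' (letter)
Units from scan: 7
Sound units = 7 units


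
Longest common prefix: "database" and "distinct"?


Word 1: "database"
Word 2: "distinct"
Comparing from start:
  Pos 0: 'd' == 'd'
  Pos 1: 'a' != 'i' (stop)
LCP = "d" (length 1)


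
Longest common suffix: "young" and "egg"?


Word 1: "young"
Word 2: "egg"
Comparing from end:
  Pos -1: 'g' == 'g'
  Pos -2: 'n' != 'g' (stop)
LCS = "g" (length 1)


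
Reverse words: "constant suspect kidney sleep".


Original: "constant suspect kidney sleep"
Words (1..n): constant | suspect | kidney | sleep
Reversed (n..1): sleep | kidney | suspect | constant
Result = "sleep kidney suspect constant"


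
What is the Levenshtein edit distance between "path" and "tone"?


Word 1: "path" (length 4)
Word 2: "tone" (length 4)
One optimal edit sequence (insert/delete/substitute each cost 1):
  1. substitute 'p' -> 't'  (+1)
  2. substitute 'a' -> 'o'  (+1)
  3. substitute 't' -> 'n'  (+1)
  4. substitute 'h' -> 'e'  (+1)
Total edit operations: 4
Edit distance = 4


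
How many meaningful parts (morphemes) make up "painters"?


Word: "painters"
Morphemes: paint + -er + -s
Each morpheme carries meaning
= 3 morphemes


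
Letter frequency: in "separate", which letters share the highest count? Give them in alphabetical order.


Word: "separate"
Letter counts:
  'a': 2
  'e': 2
  'p': 1
  'r': 1
  's': 1
  't': 1
Maximum count = 2
Most frequent = 'a', 'e' (2 times each)


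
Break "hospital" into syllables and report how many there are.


Word: "hospital"
Syllable breakdown: hos | pi | tal
Counting: 3 parts
= 3 syllables


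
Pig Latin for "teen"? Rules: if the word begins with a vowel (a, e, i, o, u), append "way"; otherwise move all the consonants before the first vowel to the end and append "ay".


Word: "teen"
Starts with consonant(s) → move to end, add 'ay'
Consonant cluster: "t"
Pig Latin = "eentay"


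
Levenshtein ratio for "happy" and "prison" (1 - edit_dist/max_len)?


Word 1: "happy" (length 5)
Word 2: "prison" (length 6)
One optimal edit sequence:
  1. insert 'p'  (+1)
  2. substitute 'h' -> 'r'  (+1)
  3. substitute 'a' -> 'i'  (+1)
  4. substitute 'p' -> 's'  (+1)
  5. substitute 'p' -> 'o'  (+1)
  6. substitute 'y' -> 'n'  (+1)
Edit distance = 6
Max length = max(5, 6) = 6
Similarity = 1 - 6/6
= 0.0000


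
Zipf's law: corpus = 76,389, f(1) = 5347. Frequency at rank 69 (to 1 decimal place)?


Zipf's law: f(r) = f(1) / r
f(1) = 5347
f(69) = 5347 / 69
= 77.5 occurrences


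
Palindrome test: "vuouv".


Word: "vuouv"
Reversed: "vuouv"
Forward == Backward? vuouv == vuouv
Palindrome = Yes


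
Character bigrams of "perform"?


Word: "perform" (length 7)
Number of bigrams = 7 - 2 + 1 = 6
  Position 0: "pe"
  Position 1: "er"
  Position 2: "rf"
  Position 3: "fo"
  Position 4: "or"
  Position 5: "rm"
Bigrams = "pe", "er", "rf", "fo", "or", "rm"


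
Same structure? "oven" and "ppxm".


Pattern of "oven": [0, 1, 2, 3]
Pattern of "ppxm": [0, 0, 1, 2]
Patterns do not match
Same pattern = No


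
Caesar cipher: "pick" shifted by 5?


Word: "pick"
Shift: 5
Each letter → (letter + shift) mod 26:
  'p' (15) + 5 = 20 → 'u'
  'i' (8) + 5 = 13 → 'n'
  'c' (2) + 5 = 7 → 'h'
  'k' (10) + 5 = 15 → 'p'
Result = "unhp"


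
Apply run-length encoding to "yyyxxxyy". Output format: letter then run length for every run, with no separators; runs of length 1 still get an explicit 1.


String: "yyyxxxyy"
Scanning for consecutive runs:
  'y' x 3
  'x' x 3
  'y' x 2
RLE = "y3x3y2"


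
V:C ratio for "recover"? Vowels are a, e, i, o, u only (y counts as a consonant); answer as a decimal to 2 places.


Word: "recover"
Vowels (a,e,i,o,u): 3
Consonants: 4
Ratio = 3/4
= 0.75


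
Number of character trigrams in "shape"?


Word: "shape" (length 5)
Number of 3-grams = length - 3 + 1 = 5 - 3 + 1
= 3


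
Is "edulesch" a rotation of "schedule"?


Word: "schedule", Candidate: "edulesch"
Method: check if candidate is substring of word+word
"scheduleschedule" contains "edulesch"? Yes
Is rotation = Yes


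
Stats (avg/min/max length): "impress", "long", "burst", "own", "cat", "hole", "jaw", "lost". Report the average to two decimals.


Lengths: "impress"=7, "long"=4, "burst"=5, "own"=3, "cat"=3, "hole"=4, "jaw"=3, "lost"=4
Sum = 33, Count = 8
Average = 33/8 = 4.13
= avg=4.13, min=3, max=7


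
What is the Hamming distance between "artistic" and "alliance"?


Comparing character by character (same length = 8):
  Pos 0: 'a' vs 'a' =
  Pos 1: 'r' vs 'l' !=
  Pos 2: 't' vs 'l' !=
  Pos 3: 'i' vs 'i' =
  Pos 4: 's' vs 'a' !=
  Pos 5: 't' vs 'n' !=
  Pos 6: 'i' vs 'c' !=
  Pos 7: 'c' vs 'e' !=
Hamming distance = 6


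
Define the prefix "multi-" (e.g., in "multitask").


Prefix: multi-
As in: multitask -> multi- + task
Meaning = many


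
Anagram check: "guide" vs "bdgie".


Word 1: "guide" → sorted: degiu
Word 2: "bdgie" → sorted: bdegi
Same letters? degiu != bdegi
Anagram = No


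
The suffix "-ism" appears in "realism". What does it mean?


Suffix: -ism
Example: realism (real + -ism)
Meaning = belief / practice


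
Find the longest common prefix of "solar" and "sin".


Word 1: "solar"
Word 2: "sin"
Comparing from start:
  Pos 0: 's' == 's'
  Pos 1: 'o' != 'i' (stop)
LCP = "s" (length 1)


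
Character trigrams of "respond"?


Word: "respond" (length 7)
Number of trigrams = 7 - 3 + 1 = 5
  Position 0: "res"
  Position 1: "esp"
  Position 2: "spo"
  Position 3: "pon"
  Position 4: "ond"
Trigrams = "res", "esp", "spo", "pon", "ond"


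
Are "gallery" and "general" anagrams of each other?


Word 1: "gallery" → sorted: aegllry
Word 2: "general" → sorted: aeeglnr
Same letters? aegllry != aeeglnr
Anagram = No


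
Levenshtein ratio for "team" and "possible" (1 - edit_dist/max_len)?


Word 1: "team" (length 4)
Word 2: "possible" (length 8)
One optimal edit sequence:
  1. insert 'p'  (+1)
  2. insert 'o'  (+1)
  3. insert 's'  (+1)
  4. insert 's'  (+1)
  5. substitute 't' -> 'i'  (+1)
  6. substitute 'e' -> 'b'  (+1)
  7. substitute 'a' -> 'l'  (+1)
  8. substitute 'm' -> 'e'  (+1)
Edit distance = 8
Max length = max(4, 8) = 8
Similarity = 1 - 8/8
= 0.0000


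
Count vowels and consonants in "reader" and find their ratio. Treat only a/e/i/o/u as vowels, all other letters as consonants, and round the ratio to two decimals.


Word: "reader"
Vowels (a,e,i,o,u): 3
Consonants: 3
Ratio = 3/3
= 1.00


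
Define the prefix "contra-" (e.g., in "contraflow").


Prefix: contra-
Example: contraflow = contra- + flow
Meaning = against


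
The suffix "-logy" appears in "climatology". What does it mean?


Suffix: -logy
As in: climatology -> climate + -logy, with a spelling change
Meaning = study of


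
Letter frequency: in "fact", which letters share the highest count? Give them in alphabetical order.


Word: "fact"
Letter counts:
  'a': 1
  'c': 1
  'f': 1
  't': 1
Maximum count = 1
Most frequent = 'a', 'c', 'f', 't' (1 time each)


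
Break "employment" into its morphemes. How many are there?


Word: "employment"
Morphemes: employ | -ment
Each morpheme carries meaning
= 2 morphemes


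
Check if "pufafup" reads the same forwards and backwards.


Word: "pufafup"
Reversed: "pufafup"
Forward == Backward? pufafup == pufafup
Palindrome = Yes


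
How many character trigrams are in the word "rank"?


Word: "rank" (length 4)
Number of 3-grams = length - 3 + 1 = 4 - 3 + 1
= 2


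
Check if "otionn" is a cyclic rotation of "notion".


Word: "notion", Candidate: "otionn"
Method: check if candidate is substring of word+word
"notionnotion" contains "otionn"? Yes
Is rotation = Yes


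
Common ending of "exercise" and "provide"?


Word 1: "exercise"
Word 2: "provide"
Comparing from end:
  Pos -1: 'e' == 'e'
  Pos -2: 's' != 'd' (stop)
LCS = "e" (length 1)


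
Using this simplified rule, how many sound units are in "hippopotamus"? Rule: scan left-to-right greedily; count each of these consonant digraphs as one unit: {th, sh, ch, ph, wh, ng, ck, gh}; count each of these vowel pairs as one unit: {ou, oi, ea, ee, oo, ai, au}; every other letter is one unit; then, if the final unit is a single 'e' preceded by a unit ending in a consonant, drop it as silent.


Word: "hippopotamus" (12 letters)
Left-to-right scan:
  [1] 'h' (letter)
  [2] 'i' (letter)
  [3] 'p' (letter)
  [4] 'p' (letter)
  [5] 'o' (letter)
  [6] 'p' (letter)
  [7] 'o' (letter)
  [8] 't' (letter)
  [9] 'a' (letter)
  [10] 'm' (letter)
  [11] 'u' (letter)
  [12] 's' (letter)
Units from scan: 12
Sound units = 12 units


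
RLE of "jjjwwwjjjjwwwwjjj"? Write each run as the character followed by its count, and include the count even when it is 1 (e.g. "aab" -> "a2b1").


String: "jjjwwwjjjjwwwwjjj"
Scanning for consecutive runs:
  'j' x 3
  'w' x 3
  'j' x 4
  'w' x 4
  'j' x 3
RLE = "j3w3j4w4j3"


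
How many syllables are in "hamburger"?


Word: "hamburger"
Syllable breakdown: ham / bur / ger
Counting: 3 parts
= 3 syllables


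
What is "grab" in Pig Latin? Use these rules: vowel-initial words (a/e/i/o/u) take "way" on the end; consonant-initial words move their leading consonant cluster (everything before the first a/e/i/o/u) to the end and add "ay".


Word: "grab"
Starts with consonant(s) → move to end, add 'ay'
Consonant cluster: "gr"
Pig Latin = "abgray"


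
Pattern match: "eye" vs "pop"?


Pattern of "eye": [0, 1, 0]
Pattern of "pop": [0, 1, 0]
Patterns match
Same pattern = Yes


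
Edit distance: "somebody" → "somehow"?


Word 1: "somebody" (length 8)
Word 2: "somehow" (length 7)
One optimal edit sequence (insert/delete/substitute each cost 1):
  1. keep 's'
  2. keep 'o'
  3. keep 'm'
  4. keep 'e'
  5. substitute 'b' -> 'h'  (+1)
  6. keep 'o'
  7. delete 'd'  (+1)
  8. substitute 'y' -> 'w'  (+1)
Total edit operations: 3
Edit distance = 3


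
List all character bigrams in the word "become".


Word: "become" (length 6)
Number of bigrams = 6 - 2 + 1 = 5
  Position 0: "be"
  Position 1: "ec"
  Position 2: "co"
  Position 3: "om"
  Position 4: "me"
Bigrams = "be", "ec", "co", "om", "me"


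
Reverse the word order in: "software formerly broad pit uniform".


Original: "software formerly broad pit uniform"
Words (1..n): software | formerly | broad | pit | uniform
Reversed (n..1): uniform | pit | broad | formerly | software
Result = "uniform pit broad formerly software"


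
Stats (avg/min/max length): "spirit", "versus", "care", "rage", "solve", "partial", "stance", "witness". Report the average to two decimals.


Lengths: "spirit"=6, "versus"=6, "care"=4, "rage"=4, "solve"=5, "partial"=7, "stance"=6, "witness"=7
Sum = 45, Count = 8
Average = 45/8 = 5.63
= avg=5.63, min=4, max=7


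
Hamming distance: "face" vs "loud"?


Comparing character by character (same length = 4):
  Pos 0: 'f' vs 'l' !=
  Pos 1: 'a' vs 'o' !=
  Pos 2: 'c' vs 'u' !=
  Pos 3: 'e' vs 'd' !=
Hamming distance = 4


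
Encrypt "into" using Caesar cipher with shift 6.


Word: "into"
Shift: 6
Each letter → (letter + shift) mod 26:
  'i' (8) + 6 = 14 → 'o'
  'n' (13) + 6 = 19 → 't'
  't' (19) + 6 = 25 → 'z'
  'o' (14) + 6 = 20 → 'u'
Result = "otzu"


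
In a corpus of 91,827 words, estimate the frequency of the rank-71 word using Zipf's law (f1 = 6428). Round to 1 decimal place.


Zipf's law: f(r) = f(1) / r
f(1) = 6428
f(71) = 6428 / 71
= 90.5 occurrences


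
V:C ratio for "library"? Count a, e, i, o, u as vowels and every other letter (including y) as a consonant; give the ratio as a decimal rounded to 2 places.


Word: "library"
Vowels (a,e,i,o,u): 2
Consonants: 5
Ratio = 2/5
= 0.40


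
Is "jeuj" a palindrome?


Word: "jeuj"
Reversed: "juej"
Forward == Backward? jeuj != juej
Palindrome = No


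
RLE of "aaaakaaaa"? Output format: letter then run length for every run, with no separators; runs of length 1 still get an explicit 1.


String: "aaaakaaaa"
Scanning for consecutive runs:
  'a' x 4
  'k' x 1
  'a' x 4
RLE = "a4k1a4"


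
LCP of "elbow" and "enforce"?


Word 1: "elbow"
Word 2: "enforce"
Comparing from start:
  Pos 0: 'e' == 'e'
  Pos 1: 'l' != 'n' (stop)
LCP = "e" (length 1)


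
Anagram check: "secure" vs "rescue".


Word 1: "secure" → sorted: ceersu
Word 2: "rescue" → sorted: ceersu
Same letters? ceersu == ceersu
Anagram = Yes


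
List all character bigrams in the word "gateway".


Word: "gateway" (length 7)
Number of bigrams = 7 - 2 + 1 = 6
  Position 0: "ga"
  Position 1: "at"
  Position 2: "te"
  Position 3: "ew"
  Position 4: "wa"
  Position 5: "ay"
Bigrams = "ga", "at", "te", "ew", "wa", "ay"


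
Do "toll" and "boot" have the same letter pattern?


Pattern of "toll": [0, 1, 2, 2]
Pattern of "boot": [0, 1, 1, 2]
Patterns do not match
Same pattern = No


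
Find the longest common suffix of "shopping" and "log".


Word 1: "shopping"
Word 2: "log"
Comparing from end:
  Pos -1: 'g' == 'g'
  Pos -2: 'n' != 'o' (stop)
LCS = "g" (length 1)


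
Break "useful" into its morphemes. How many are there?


Word: "useful"
Morphemes: use | -ful
Each morpheme carries meaning
= 2 morphemes


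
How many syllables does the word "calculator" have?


Word: "calculator"
Syllable breakdown: cal | cu | la | tor
Counting: 4 parts
= 4 syllables


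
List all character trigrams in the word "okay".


Word: "okay" (length 4)
Number of trigrams = 4 - 3 + 1 = 2
  Position 0: "oka"
  Position 1: "kay"
Trigrams = "oka", "kay"


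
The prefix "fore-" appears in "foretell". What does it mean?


Prefix: fore-
Example: foretell (fore- + tell)
Meaning = before


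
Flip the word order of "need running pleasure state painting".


Original: "need running pleasure state painting"
Words (1..n): need | running | pleasure | state | painting
Reversed (n..1): painting | state | pleasure | running | need
Result = "painting state pleasure running need"


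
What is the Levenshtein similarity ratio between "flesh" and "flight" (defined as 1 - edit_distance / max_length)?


Word 1: "flesh" (length 5)
Word 2: "flight" (length 6)
One optimal edit sequence:
  1. keep 'f'
  2. keep 'l'
  3. substitute 'e' -> 'i'  (+1)
  4. substitute 's' -> 'g'  (+1)
  5. keep 'h'
  6. insert 't'  (+1)
Edit distance = 3
Max length = max(5, 6) = 6
Similarity = 1 - 3/6
= 0.5000


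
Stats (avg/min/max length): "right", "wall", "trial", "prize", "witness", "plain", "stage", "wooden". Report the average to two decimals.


Lengths: "right"=5, "wall"=4, "trial"=5, "prize"=5, "witness"=7, "plain"=5, "stage"=5, "wooden"=6
Sum = 42, Count = 8
Average = 42/8 = 5.25
= avg=5.25, min=4, max=7


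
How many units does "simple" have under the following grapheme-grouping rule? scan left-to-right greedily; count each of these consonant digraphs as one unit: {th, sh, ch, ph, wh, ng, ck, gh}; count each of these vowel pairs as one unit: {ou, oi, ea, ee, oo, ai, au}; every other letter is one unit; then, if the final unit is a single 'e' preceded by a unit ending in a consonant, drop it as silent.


Word: "simple" (6 letters)
Left-to-right scan:
  1. 's' (letter)
  2. 'i' (letter)
  3. 'm' (letter)
  4. 'p' (letter)
  5. 'l' (letter)
  6. 'e' (letter)
Units from scan: 6
Final unit is 'e' after a consonant -> drop as silent (-1)
Sound units = 5 units


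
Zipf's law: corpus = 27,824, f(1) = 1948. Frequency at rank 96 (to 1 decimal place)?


Zipf's law: f(r) = f(1) / r
f(1) = 1948
f(96) = 1948 / 96
= 20.3 occurrences


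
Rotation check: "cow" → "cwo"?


Word: "cow", Candidate: "cwo"
Method: check if candidate is substring of word+word
"cowcow" contains "cwo"? No
Is rotation = No


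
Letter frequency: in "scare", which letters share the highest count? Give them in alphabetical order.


Word: "scare"
Letter counts:
  'a': 1
  'c': 1
  'e': 1
  'r': 1
  's': 1
Maximum count = 1
Most frequent = 'a', 'c', 'e', 'r', 's' (1 time each)


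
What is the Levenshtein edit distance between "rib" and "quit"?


Word 1: "rib" (length 3)
Word 2: "quit" (length 4)
One optimal edit sequence (insert/delete/substitute each cost 1):
  1. insert 'q'  (+1)
  2. substitute 'r' -> 'u'  (+1)
  3. keep 'i'
  4. substitute 'b' -> 't'  (+1)
Total edit operations: 3
Edit distance = 3


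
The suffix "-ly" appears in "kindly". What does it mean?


Suffix: -ly
As in: kindly -> kind + -ly
Meaning = in a manner


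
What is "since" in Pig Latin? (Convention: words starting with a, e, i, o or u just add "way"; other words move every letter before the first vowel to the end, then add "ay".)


Word: "since"
Starts with consonant(s) → move to end, add 'ay'
Consonant cluster: "s"
Pig Latin = "incesay"


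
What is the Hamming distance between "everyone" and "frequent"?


Comparing character by character (same length = 8):
  Pos 0: 'e' vs 'f' !=
  Pos 1: 'v' vs 'r' !=
  Pos 2: 'e' vs 'e' =
  Pos 3: 'r' vs 'q' !=
  Pos 4: 'y' vs 'u' !=
  Pos 5: 'o' vs 'e' !=
  Pos 6: 'n' vs 'n' =
  Pos 7: 'e' vs 't' !=
Hamming distance = 6


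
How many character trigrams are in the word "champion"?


Word: "champion" (length 8)
Number of 3-grams = length - 3 + 1 = 8 - 3 + 1
= 6


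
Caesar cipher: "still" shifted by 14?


Word: "still"
Shift: 14
Each letter → (letter + shift) mod 26:
  's' (18) + 14 = 6 → 'g'
  't' (19) + 14 = 7 → 'h'
  'i' (8) + 14 = 22 → 'w'
  'l' (11) + 14 = 25 → 'z'
  'l' (11) + 14 = 25 → 'z'
Result = "ghwzz"


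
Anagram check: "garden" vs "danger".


Word 1: "garden" → sorted: adegnr
Word 2: "danger" → sorted: adegnr
Same letters? adegnr == adegnr
Anagram = Yes


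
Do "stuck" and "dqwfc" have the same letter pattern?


Pattern of "stuck": [0, 1, 2, 3, 4]
Pattern of "dqwfc": [0, 1, 2, 3, 4]
Patterns match
Same pattern = Yes


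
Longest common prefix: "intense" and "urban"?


Word 1: "intense"
Word 2: "urban"
Comparing from start:
  Pos 0: 'i' != 'u' (stop)
LCP = "" (length 0)


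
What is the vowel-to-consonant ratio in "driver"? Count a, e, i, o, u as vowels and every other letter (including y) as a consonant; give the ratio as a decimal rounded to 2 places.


Word: "driver"
Vowels (a,e,i,o,u): 2
Consonants: 4
Ratio = 2/4
= 0.50


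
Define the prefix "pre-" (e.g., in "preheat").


Prefix: pre-
Example: preheat = pre- + heat
Meaning = before


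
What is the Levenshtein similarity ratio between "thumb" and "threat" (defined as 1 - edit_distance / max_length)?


Word 1: "thumb" (length 5)
Word 2: "threat" (length 6)
One optimal edit sequence:
  1. keep 't'
  2. keep 'h'
  3. insert 'r'  (+1)
  4. substitute 'u' -> 'e'  (+1)
  5. substitute 'm' -> 'a'  (+1)
  6. substitute 'b' -> 't'  (+1)
Edit distance = 4
Max length = max(5, 6) = 6
Similarity = 1 - 4/6
= 0.3333


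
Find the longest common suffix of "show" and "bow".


Word 1: "show"
Word 2: "bow"
Comparing from end:
  Pos -1: 'w' == 'w'
  Pos -2: 'o' == 'o'
  Pos -3: 'h' != 'b' (stop)
LCS = "ow" (length 2)


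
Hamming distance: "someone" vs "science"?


Comparing character by character (same length = 7):
  Pos 0: 's' vs 's' =
  Pos 1: 'o' vs 'c' !=
  Pos 2: 'm' vs 'i' !=
  Pos 3: 'e' vs 'e' =
  Pos 4: 'o' vs 'n' !=
  Pos 5: 'n' vs 'c' !=
  Pos 6: 'e' vs 'e' =
Hamming distance = 4


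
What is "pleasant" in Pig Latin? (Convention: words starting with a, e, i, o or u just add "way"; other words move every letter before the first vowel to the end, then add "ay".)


Word: "pleasant"
Starts with consonant(s) → move to end, add 'ay'
Consonant cluster: "pl"
Pig Latin = "easantplay"


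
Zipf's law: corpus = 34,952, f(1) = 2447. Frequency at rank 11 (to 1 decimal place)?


Zipf's law: f(r) = f(1) / r
f(1) = 2447
f(11) = 2447 / 11
= 222.5 occurrences


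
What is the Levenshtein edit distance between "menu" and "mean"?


Word 1: "menu" (length 4)
Word 2: "mean" (length 4)
One optimal edit sequence (insert/delete/substitute each cost 1):
  1. keep 'm'
  2. keep 'e'
  3. substitute 'n' -> 'a'  (+1)
  4. substitute 'u' -> 'n'  (+1)
Total edit operations: 2
Edit distance = 2


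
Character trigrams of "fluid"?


Word: "fluid" (length 5)
Number of trigrams = 5 - 3 + 1 = 3
  Position 0: "flu"
  Position 1: "lui"
  Position 2: "uid"
Trigrams = "flu", "lui", "uid"
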